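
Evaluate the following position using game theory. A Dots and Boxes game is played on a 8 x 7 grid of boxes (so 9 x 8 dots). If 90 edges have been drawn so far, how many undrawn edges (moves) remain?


Grid: 8 x 7 boxes, i.e. 9 rows and 8 columns of dots.
Horizontal edges: (rows + 1) * cols = 9 * 7 = 63
Vertical edges: rows * (cols + 1) = 8 * 8 = 64
Total edges: 63 + 64 = 127
Edges drawn: 90
Remaining: 127 - 90 = 37

37


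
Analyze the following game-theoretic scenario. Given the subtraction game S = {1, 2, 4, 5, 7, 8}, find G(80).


The subtraction set is S = {1, 2, 4, 5, 7, 8}.
G(k) = mex{ G(k - s) : s in S, s <= k }. We compute iteratively: G(0) = 0.
G(1) = mex({0}) = 1
G(2) = mex({0, 1}) = 2
G(3) = mex({1, 2}) = 0
G(4) = mex({0, 2}) = 1
G(5) = mex({0, 1}) = 2
G(6) = mex({1, 2}) = 0
G(7) = mex({0, 2}) = 1
G(8) = mex({0, 1}) = 2
G(9) = mex({1, 2}) = 0
G(10) = mex({0, 2}) = 1
Observe that G(3)..G(10) = 0, 1, 2, 0, 1, 2, 0, 1 repeats G(0)..G(7) = 0, 1, 2, 0, 1, 2, 0, 1.
For k >= max(S) = 8, G(k) is determined by the previous 8 values G(k-8)..G(k-1); a window of 8 consecutive values has recurred shifted by 3, so by induction G(k + 3) = G(k) for all k >= 0: the sequence is periodic from the start with period 3.
One period: G(0..2) = 0, 1, 2.
80 mod 3 = 2, so G(80) = G(2) = 2.

2


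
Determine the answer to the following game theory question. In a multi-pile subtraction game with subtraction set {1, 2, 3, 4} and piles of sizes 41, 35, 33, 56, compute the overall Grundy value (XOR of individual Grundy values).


Subtraction set: {1, 2, 3, 4}
For this subtraction set, G(n) = n mod 5 (period = max + 1 = 5).
Pile 1 (size 41): G(41) = 41 mod 5 = 1
Pile 2 (size 35): G(35) = 35 mod 5 = 0
Pile 3 (size 33): G(33) = 33 mod 5 = 3
Pile 4 (size 56): G(56) = 56 mod 5 = 1
Total Grundy value = XOR of all: 1 XOR 0 XOR 3 XOR 1 = 3

3


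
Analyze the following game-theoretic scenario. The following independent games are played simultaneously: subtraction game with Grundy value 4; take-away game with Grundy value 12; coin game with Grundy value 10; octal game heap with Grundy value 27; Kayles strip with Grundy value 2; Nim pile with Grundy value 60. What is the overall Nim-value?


By the Sprague-Grundy theorem, the Grundy value of a sum of games is the XOR of individual Grundy values.
subtraction game: Grundy value = 4. Running XOR: 0 XOR 4 = 4
take-away game: Grundy value = 12. Running XOR: 4 XOR 12 = 8
coin game: Grundy value = 10. Running XOR: 8 XOR 10 = 2
octal game heap: Grundy value = 27. Running XOR: 2 XOR 27 = 25
Kayles strip: Grundy value = 2. Running XOR: 25 XOR 2 = 27
Nim pile: Grundy value = 60. Running XOR: 27 XOR 60 = 39
The combined Grundy value is 39.

39


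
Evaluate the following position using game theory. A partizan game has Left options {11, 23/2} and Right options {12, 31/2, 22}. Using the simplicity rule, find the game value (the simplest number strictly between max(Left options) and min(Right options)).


Left options: {11, 23/2}, max = 23/2
Right options: {12, 31/2, 22}, min = 12
All options are numbers and max(Left) < min(Right), so by the simplicity theorem the value is the simplest (earliest-born) number strictly between 23/2 and 12.
No integer lies strictly between 23/2 and 12, so the value is the dyadic rational m/2^k in the interval with the smallest k (then m odd); search k = 1, 2, ...:
Denominator 2: no odd multiple of 1/2 lies strictly between 23/2 and 12.
Denominator 4: 47/4 lies strictly between 23/2 and 12 -- found.
The simplest number in the interval is 47/4.
Game value = 47/4

47/4


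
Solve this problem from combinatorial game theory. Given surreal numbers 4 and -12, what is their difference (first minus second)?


x = 4, y = -12
x - y = 4 - -12 = 16

16


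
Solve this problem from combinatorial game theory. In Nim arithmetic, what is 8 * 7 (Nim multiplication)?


Nim multiplication is bilinear over XOR: (u XOR v) * w = (u*w) XOR (v*w).
So we split each operand into its bit components and XOR the pairwise Nim products.
8 = 8 (as XOR of powers of 2).
7 = 1 + 2 + 4 (as XOR of powers of 2).
Using the standard Nim-product table on single bits:
  2*2 = 3,   2*4 = 8,   2*8 = 12,
  4*4 = 6,   4*8 = 11,  8*8 = 13,
and  1*x = x (identity), k*l = l*k (commutative).
Pairwise Nim products:
  8 * 1 = 8
  8 * 2 = 12
  8 * 4 = 11
XOR them: 8 XOR 12 XOR 11 = 15.
Result: 8 * 7 = 15 (in Nim).

15


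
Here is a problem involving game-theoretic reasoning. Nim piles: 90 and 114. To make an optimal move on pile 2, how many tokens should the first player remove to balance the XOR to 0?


Piles: 90 and 114
Current XOR: 90 XOR 114 = 40 (non-zero, so this is an N-position).
To make the XOR zero, we need to find a move that balances the piles.
For pile 2 (size 114): target = 114 XOR 40 = 90
We reduce pile 2 from 114 to 90.
Tokens removed: 114 - 90 = 24
Verification: 90 XOR 90 = 0

24


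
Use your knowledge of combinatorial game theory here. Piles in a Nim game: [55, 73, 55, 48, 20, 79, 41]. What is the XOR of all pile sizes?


We need the XOR (exclusive or) of all pile sizes.
After XOR-ing pile 1 (size 55): 0 XOR 55 = 55
After XOR-ing pile 2 (size 73): 55 XOR 73 = 126
After XOR-ing pile 3 (size 55): 126 XOR 55 = 73
After XOR-ing pile 4 (size 48): 73 XOR 48 = 121
After XOR-ing pile 5 (size 20): 121 XOR 20 = 109
After XOR-ing pile 6 (size 79): 109 XOR 79 = 34
After XOR-ing pile 7 (size 41): 34 XOR 41 = 11
The Nim-value of this position is 11.

11


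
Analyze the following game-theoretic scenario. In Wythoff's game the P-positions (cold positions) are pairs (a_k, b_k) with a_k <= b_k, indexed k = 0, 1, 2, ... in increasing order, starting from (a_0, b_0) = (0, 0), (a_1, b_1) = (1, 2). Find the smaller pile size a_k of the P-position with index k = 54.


By Wythoff's theorem, a_k = floor(k * phi) and b_k = floor(k * phi^2) = a_k + k, where phi = (1 + sqrt(5))/2 is the golden ratio.
phi = (1 + sqrt(5))/2 = 1.618034
k = 54
k * phi = 54 * 1.618034 = 87.373835
a_54 = floor(k * phi) = 87

87


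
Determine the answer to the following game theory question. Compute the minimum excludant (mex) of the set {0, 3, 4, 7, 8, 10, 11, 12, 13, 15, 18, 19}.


Set = {0, 3, 4, 7, 8, 10, 11, 12, 13, 15, 18, 19}
0 is in the set.
1 is NOT in the set. This is the mex.
mex = 1

1


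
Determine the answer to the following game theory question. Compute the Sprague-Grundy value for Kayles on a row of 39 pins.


Kayles: a move removes 1 or 2 adjacent pins from a contiguous row.
Removing pins from a row of k leaves two independent rows (a, b) with a + b = k - 1 (one pin) or a + b = k - 2 (two pins); an end removal gives a = 0.
By Sprague-Grundy, G(k) = mex{ G(a) XOR G(b) } over all these splits. G(0) = 0.
G(1): splits (0,0):0^0=0 -> mex({0}) = 1
G(2): splits (0,1):0^1=1 (0,0):0^0=0 -> mex({0, 1}) = 2
G(3): splits (0,2):0^2=2 (1,1):1^1=0 (0,1):0^1=1 -> mex({0, 1, 2}) = 3
G(4): splits (0,3):0^3=3 (1,2):1^2=3 (0,2):0^2=2 (1,1):1^1=0 -> mex({0, 2, 3}) = 1
G(5): splits (0,4):0^1=1 (1,3):1^3=2 (2,2):2^2=0 (0,3):0^3=3 (1,2):1^2=3 -> mex({0, 1, 2, 3}) = 4
G(6) = mex({0, 1, 2, 4}) = 3
G(7) = mex({0, 1, 3, 4, 5}) = 2
G(8) = mex({0, 2, 3, 5, 6}) = 1
G(9) = mex({0, 1, 2, 3, 6, 7}) = 4
G(10) = mex({0, 1, 3, 4, 5, 7}) = 2
G(11) = mex({0, 1, 2, 3, 4, 5}) = 6
G(12) = mex({0, 1, 2, 3, 5, 6, 7}) = 4
G(13) = mex({0, 2, 3, 4, 6, 7}) = 1
G(14) = mex({0, 1, 4, 5, 6, 7}) = 2
G(15) = mex({0, 1, 2, 3, 4, 5, 6}) = 7
G(16) = mex({0, 2, 3, 5, 6, 7}) = 1
G(17) = mex({0, 1, 2, 3, 5, 6, 7}) = 4
G(18) = mex({0, 1, 2, 4, 5, 6}) = 3
G(19) = mex({0, 1, 3, 4, 5, 7}) = 2
G(20) = mex({0, 2, 3, 4, 5, 6, 7}) = 1
G(21) = mex({0, 1, 2, 3, 5, 6, 7}) = 4
G(22) = mex({0, 1, 2, 3, 4, 5, 7}) = 6
G(23) = mex({0, 1, 2, 3, 4, 5, 6}) = 7
G(24) = mex({0, 1, 2, 3, 5, 6, 7}) = 4
G(25) = mex({0, 2, 3, 4, 6, 7}) = 1
G(26) = mex({0, 1, 3, 4, 5, 6, 7}) = 2
G(27) = mex({0, 1, 2, 3, 4, 5, 6, 7}) = 8
G(28) = mex({0, 1, 2, 3, 4, 6, 7, 8}) = 5
G(29) = mex({0, 1, 2, 3, 5, 6, 7, 8, 9}) = 4
G(30) = mex({0, 1, 2, 3, 4, 5, 6, 9, 10}) = 7
G(31) = mex({0, 1, 3, 4, 5, 7, 10, 11}) = 2
G(32) = mex({0, 2, 3, 4, 5, 6, 7, 9, 11}) = 1
G(33) = mex({0, 1, 2, 3, 4, 5, 6, 7, 9, 12}) = 8
G(34) = mex({0, 1, 2, 3, 4, 5, 7, 8, 11, 12}) = 6
G(35) = mex({0, 1, 2, 3, 4, 5, 6, 8, 9, 10, 11}) = 7
G(36) = mex({0, 1, 2, 3, 5, 6, 7, 9, 10}) = 4
G(37) = mex({0, 2, 3, 4, 6, 7, 9, 10, 11, 12}) = 1
G(38) = mex({0, 1, 3, 4, 5, 6, 7, 9, 10, 11, 12}) = 2
G(39) = mex({0, 1, 2, 4, 5, 6, 7, 9, 10, 12, 14}) = 3
Therefore G(39) = 3.

3


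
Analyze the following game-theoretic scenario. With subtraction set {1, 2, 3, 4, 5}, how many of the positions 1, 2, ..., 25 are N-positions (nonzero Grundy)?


Subtraction set S = {1, 2, 3, 4, 5}, so G(n) = n mod 6.
G(n) = 0 when n is a multiple of 6.
Multiples of 6 in [1, 25]: 4
N-positions (nonzero Grundy) = 25 - 4 = 21

21


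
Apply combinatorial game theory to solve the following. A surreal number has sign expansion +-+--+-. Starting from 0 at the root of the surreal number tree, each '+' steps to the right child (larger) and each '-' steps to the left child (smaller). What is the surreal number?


Sign expansion: +-+--+-
Rule: track bounds (lo, hi), initially (-inf, +inf). On '+', the current value becomes lo and we move to the simplest number in (value, hi): value + 1 if hi = +inf, otherwise the midpoint (value + hi)/2. On '-', the current value becomes hi and we move to value - 1 if lo = -inf, otherwise the midpoint (lo + value)/2.
Start at 0.
Step 1: sign = +, move right. Bounds: (0, +inf). Value = 1
Step 2: sign = -, move left. Bounds: (0, 1). Value = 1/2
Step 3: sign = +, move right. Bounds: (1/2, 1). Value = 3/4
Step 4: sign = -, move left. Bounds: (1/2, 3/4). Value = 5/8
Step 5: sign = -, move left. Bounds: (1/2, 5/8). Value = 9/16
Step 6: sign = +, move right. Bounds: (9/16, 5/8). Value = 19/32
Step 7: sign = -, move left. Bounds: (9/16, 19/32). Value = 37/64
The surreal number with sign expansion +-+--+- is 37/64.

37/64


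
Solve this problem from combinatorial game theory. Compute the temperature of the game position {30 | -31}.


The game is {30 | -31}, a switch {a | b} with numbers a > b.
Cooling {a | b} by t gives {a - t | b + t}, which stops being hot when a - t = b + t, i.e. at t = (a - b)/2. So the temperature of a switch is (a - b)/2.
Temperature = (Left option - Right option) / 2
= (30 - (-31)) / 2
= 61 / 2
= 61/2

61/2


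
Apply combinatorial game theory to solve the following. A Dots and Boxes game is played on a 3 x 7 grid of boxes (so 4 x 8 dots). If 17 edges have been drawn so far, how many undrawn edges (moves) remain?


Grid: 3 x 7 boxes, i.e. 4 rows and 8 columns of dots.
Horizontal edges: (rows + 1) * cols = 4 * 7 = 28
Vertical edges: rows * (cols + 1) = 3 * 8 = 24
Total edges: 28 + 24 = 52
Edges drawn: 17
Remaining: 52 - 17 = 35

35


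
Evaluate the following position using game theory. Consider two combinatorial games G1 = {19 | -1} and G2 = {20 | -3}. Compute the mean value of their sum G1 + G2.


G1 = {19 | -1}, G2 = {20 | -3}
Each is a switch {a | b} with numbers a > b; its mean value is (a + b)/2, and mean value is additive over game sums: m(G1 + G2) = m(G1) + m(G2).
Mean of G1 = (19 + (-1))/2 = 18/2 = 9
Mean of G2 = (20 + (-3))/2 = 17/2 = 17/2
Mean of G1 + G2 = 9 + 17/2 = 35/2

35/2


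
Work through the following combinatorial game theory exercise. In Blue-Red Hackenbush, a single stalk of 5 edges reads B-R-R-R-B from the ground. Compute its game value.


Edges (from ground): B-R-R-R-B
By Berlekamp's sign-expansion rule, a Blue-Red Hackenbush stalk has the value of the surreal number whose sign sequence is the edge sequence with B -> + and R -> -.
Sign sequence: +---+
Trace the sign expansion in the surreal number tree, starting from 0:
Edge 1: B (sign +) -> bounds (0, +inf), value = 1
Edge 2: R (sign -) -> bounds (0, 1), value = 1/2
Edge 3: R (sign -) -> bounds (0, 1/2), value = 1/4
Edge 4: R (sign -) -> bounds (0, 1/4), value = 1/8
Edge 5: B (sign +) -> bounds (1/8, 1/4), value = 3/16
Game value = 3/16

3/16


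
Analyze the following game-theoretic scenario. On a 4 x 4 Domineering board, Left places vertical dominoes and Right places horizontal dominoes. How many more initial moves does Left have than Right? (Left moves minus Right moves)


Board is 4 x 4 (rows x cols).
Left (vertical) placements: (rows-1) * cols = 3 * 4 = 12
Right (horizontal) placements: rows * (cols-1) = 4 * 3 = 12
Advantage = Left - Right = 12 - 12 = 0

0


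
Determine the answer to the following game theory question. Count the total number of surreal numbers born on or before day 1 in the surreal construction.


Day 0: {|} = 0 is born. Count = 1.
Day n: the number of surreal numbers born by day n is 2^(n+1) - 1.
By day 0: 2^1 - 1 = 1
By day 1: 2^2 - 1 = 3
By day 1: 3 surreal numbers.

3


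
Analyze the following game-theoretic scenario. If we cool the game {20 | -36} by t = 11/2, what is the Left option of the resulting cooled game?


Original game: {20 | -36} (a switch {a | b} with a > b).
Cooling by t (for t below the temperature (a - b)/2 = 28) taxes each move by t: {a | b} cooled by t is {a - t | b + t}.
Cooling amount: t = 11/2
Cooled Left option: 20 - 11/2 = 29/2
Cooled Right option: -36 + 11/2 = -61/2
Cooled game: {29/2 | -61/2}
Left option = 29/2

29/2


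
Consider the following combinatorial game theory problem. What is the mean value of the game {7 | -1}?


Game = {7 | -1}, a switch {a | b} with numbers a > b.
Its thermograph has left wall a - t and right wall b + t, which meet at t = (a - b)/2, where both equal (a + b)/2. So the mast (mean value) is at (a + b)/2.
Mean = (7 + (-1))/2 = 6/2 = 3

3


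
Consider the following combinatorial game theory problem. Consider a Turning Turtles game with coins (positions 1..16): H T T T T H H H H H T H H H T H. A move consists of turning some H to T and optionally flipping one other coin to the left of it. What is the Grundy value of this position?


Coins: H T T T T H H H H H T H H H T H
Key fact: a single head at position k behaves exactly like a Nim heap of size k (turning it to T and optionally flipping a coin at j < k corresponds to moving the heap from k to j, or to 0), and heads combine as a disjunctive sum (two heads at the same place would cancel, matching j XOR j = 0). So the Nim-value is the XOR of the 1-indexed positions of the heads.
Face-up positions (1-indexed): [1, 6, 7, 8, 9, 10, 12, 13, 14, 16]
XOR 0 with 1: 0 XOR 1 = 1
XOR 1 with 6: 1 XOR 6 = 7
XOR 7 with 7: 7 XOR 7 = 0
XOR 0 with 8: 0 XOR 8 = 8
XOR 8 with 9: 8 XOR 9 = 1
XOR 1 with 10: 1 XOR 10 = 11
XOR 11 with 12: 11 XOR 12 = 7
XOR 7 with 13: 7 XOR 13 = 10
XOR 10 with 14: 10 XOR 14 = 4
XOR 4 with 16: 4 XOR 16 = 20
Nim-value = 20

20


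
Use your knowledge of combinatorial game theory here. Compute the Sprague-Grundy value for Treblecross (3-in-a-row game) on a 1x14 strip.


Treblecross: place X on empty cells; 3-in-a-row wins.
Playing within two cells of an existing X lets the opponent win at once, so sensible play treats the cells i-2..i+2 around each X as dead. The player left with no safe cell loses, so this is a normal-play take-away game on strips of safe cells.
Placing X at cell i (0-indexed) of a strip of k safe cells leaves independent strips of sizes max(0, i-2) and max(0, k-i-3). Hence G(k) = mex{ G(max(0,i-2)) XOR G(max(0,k-i-3)) : 0 <= i < k }, with G(0) = 0.
G(1): splits (0,0):0^0=0 -> mex({0}) = 1
G(2): splits (0,0):0^0=0 -> mex({0}) = 1
G(3): splits (0,0):0^0=0 -> mex({0}) = 1
G(4): splits (0,1):0^1=1 (0,0):0^0=0 -> mex({0, 1}) = 2
G(5): splits (0,2):0^1=1 (0,1):0^1=1 (0,0):0^0=0 -> mex({0, 1}) = 2
G(6) = mex({1}) = 0
G(7) = mex({0, 1, 2}) = 3
G(8) = mex({0, 1, 2}) = 3
G(9) = mex({0, 2}) = 1
G(10) = mex({0, 2, 3}) = 1
G(11) = mex({0, 3}) = 1
G(12) = mex({1, 3}) = 0
G(13) = mex({0, 1, 2, 3}) = 4
G(14) = mex({0, 1, 2}) = 3
Therefore G(14) = 3.

3


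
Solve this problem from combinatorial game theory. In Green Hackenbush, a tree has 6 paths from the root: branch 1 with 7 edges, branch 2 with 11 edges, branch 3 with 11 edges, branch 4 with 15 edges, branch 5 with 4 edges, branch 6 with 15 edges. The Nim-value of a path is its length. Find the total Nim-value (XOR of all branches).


The tree has 6 branches from the ground vertex.
In Green Hackenbush, the Nim-value of a simple path of length k is k.
Branch 1: length 7, Nim-value = 7
Branch 2: length 11, Nim-value = 11
Branch 3: length 11, Nim-value = 11
Branch 4: length 15, Nim-value = 15
Branch 5: length 4, Nim-value = 4
Branch 6: length 15, Nim-value = 15
Total Nim-value = XOR of all branch values:
0 XOR 7 = 7
7 XOR 11 = 12
12 XOR 11 = 7
7 XOR 15 = 8
8 XOR 4 = 12
12 XOR 15 = 3
Nim-value of the tree = 3

3


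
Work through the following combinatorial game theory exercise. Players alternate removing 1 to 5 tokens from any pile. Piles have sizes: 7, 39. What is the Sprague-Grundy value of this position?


Subtraction set: {1, 2, 3, 4, 5}
For this subtraction set, G(n) = n mod 6 (period = max + 1 = 6).
Pile 1 (size 7): G(7) = 7 mod 6 = 1
Pile 2 (size 39): G(39) = 39 mod 6 = 3
Total Grundy value = XOR of all: 1 XOR 3 = 2

2


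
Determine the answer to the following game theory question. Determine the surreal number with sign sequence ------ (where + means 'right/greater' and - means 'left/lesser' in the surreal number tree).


Sign expansion: ------
Rule: track bounds (lo, hi), initially (-inf, +inf). On '+', the current value becomes lo and we move to the simplest number in (value, hi): value + 1 if hi = +inf, otherwise the midpoint (value + hi)/2. On '-', the current value becomes hi and we move to value - 1 if lo = -inf, otherwise the midpoint (lo + value)/2.
Start at 0.
Step 1: sign = -, move left. Bounds: (-inf, 0). Value = -1
Step 2: sign = -, move left. Bounds: (-inf, -1). Value = -2
Step 3: sign = -, move left. Bounds: (-inf, -2). Value = -3
Step 4: sign = -, move left. Bounds: (-inf, -3). Value = -4
Step 5: sign = -, move left. Bounds: (-inf, -4). Value = -5
Step 6: sign = -, move left. Bounds: (-inf, -5). Value = -6
The surreal number with sign expansion ------ is -6.

-6


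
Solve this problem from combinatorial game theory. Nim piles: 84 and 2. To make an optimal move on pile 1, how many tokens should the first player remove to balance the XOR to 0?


Piles: 84 and 2
Current XOR: 84 XOR 2 = 86 (non-zero, so this is an N-position).
To make the XOR zero, we need to find a move that balances the piles.
For pile 1 (size 84): target = 84 XOR 86 = 2
We reduce pile 1 from 84 to 2.
Tokens removed: 84 - 2 = 82
Verification: 2 XOR 2 = 0

82


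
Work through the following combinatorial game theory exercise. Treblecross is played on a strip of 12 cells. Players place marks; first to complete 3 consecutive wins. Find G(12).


Treblecross: place X on empty cells; 3-in-a-row wins.
Playing within two cells of an existing X lets the opponent win at once, so sensible play treats the cells i-2..i+2 around each X as dead. The player left with no safe cell loses, so this is a normal-play take-away game on strips of safe cells.
Placing X at cell i (0-indexed) of a strip of k safe cells leaves independent strips of sizes max(0, i-2) and max(0, k-i-3). Hence G(k) = mex{ G(max(0,i-2)) XOR G(max(0,k-i-3)) : 0 <= i < k }, with G(0) = 0.
G(1): splits (0,0):0^0=0 -> mex({0}) = 1
G(2): splits (0,0):0^0=0 -> mex({0}) = 1
G(3): splits (0,0):0^0=0 -> mex({0}) = 1
G(4): splits (0,1):0^1=1 (0,0):0^0=0 -> mex({0, 1}) = 2
G(5): splits (0,2):0^1=1 (0,1):0^1=1 (0,0):0^0=0 -> mex({0, 1}) = 2
G(6) = mex({1}) = 0
G(7) = mex({0, 1, 2}) = 3
G(8) = mex({0, 1, 2}) = 3
G(9) = mex({0, 2}) = 1
G(10) = mex({0, 2, 3}) = 1
G(11) = mex({0, 3}) = 1
G(12) = mex({1, 3}) = 0
Therefore G(12) = 0.

0


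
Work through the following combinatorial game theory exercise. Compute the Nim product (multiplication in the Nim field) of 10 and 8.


Nim multiplication is bilinear over XOR: (u XOR v) * w = (u*w) XOR (v*w).
So we split each operand into its bit components and XOR the pairwise Nim products.
10 = 2 + 8 (as XOR of powers of 2).
8 = 8 (as XOR of powers of 2).
Using the standard Nim-product table on single bits:
  2*2 = 3,   2*4 = 8,   2*8 = 12,
  4*4 = 6,   4*8 = 11,  8*8 = 13,
and  1*x = x (identity), k*l = l*k (commutative).
Pairwise Nim products:
  2 * 8 = 12
  8 * 8 = 13
XOR them: 12 XOR 13 = 1.
Result: 10 * 8 = 1 (in Nim).

1


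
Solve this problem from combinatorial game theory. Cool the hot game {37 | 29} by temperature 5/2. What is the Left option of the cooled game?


Original game: {37 | 29} (a switch {a | b} with a > b).
Cooling by t (for t below the temperature (a - b)/2 = 4) taxes each move by t: {a | b} cooled by t is {a - t | b + t}.
Cooling amount: t = 5/2
Cooled Left option: 37 - 5/2 = 69/2
Cooled Right option: 29 + 5/2 = 63/2
Cooled game: {69/2 | 63/2}
Left option = 69/2

69/2


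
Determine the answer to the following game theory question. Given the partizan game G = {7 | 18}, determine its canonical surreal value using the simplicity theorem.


Left options: {7}, max = 7
Right options: {18}, min = 18
All options are numbers and max(Left) < min(Right), so by the simplicity theorem the value is the simplest (earliest-born) number strictly between 7 and 18.
Integers 8 through 17 all lie strictly between 7 and 18.
Among integers, the simplest (lowest birthday = smallest |n|; 0 is born on day 0, +-n on day n) is 8.
No non-integer in the interval can be simpler: if x is a non-integer in the interval, then floor(x) or ceil(x) also lies in the interval (the interval contains an integer), and both are proper prefixes of x's sign expansion, i.e. born earlier. So the game value is 8.
Game value = 8

8


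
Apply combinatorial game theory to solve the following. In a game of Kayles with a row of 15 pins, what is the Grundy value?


Kayles: a move removes 1 or 2 adjacent pins from a contiguous row.
Removing pins from a row of k leaves two independent rows (a, b) with a + b = k - 1 (one pin) or a + b = k - 2 (two pins); an end removal gives a = 0.
By Sprague-Grundy, G(k) = mex{ G(a) XOR G(b) } over all these splits. G(0) = 0.
G(1): splits (0,0):0^0=0 -> mex({0}) = 1
G(2): splits (0,1):0^1=1 (0,0):0^0=0 -> mex({0, 1}) = 2
G(3): splits (0,2):0^2=2 (1,1):1^1=0 (0,1):0^1=1 -> mex({0, 1, 2}) = 3
G(4): splits (0,3):0^3=3 (1,2):1^2=3 (0,2):0^2=2 (1,1):1^1=0 -> mex({0, 2, 3}) = 1
G(5): splits (0,4):0^1=1 (1,3):1^3=2 (2,2):2^2=0 (0,3):0^3=3 (1,2):1^2=3 -> mex({0, 1, 2, 3}) = 4
G(6) = mex({0, 1, 2, 4}) = 3
G(7) = mex({0, 1, 3, 4, 5}) = 2
G(8) = mex({0, 2, 3, 5, 6}) = 1
G(9) = mex({0, 1, 2, 3, 6, 7}) = 4
G(10) = mex({0, 1, 3, 4, 5, 7}) = 2
G(11) = mex({0, 1, 2, 3, 4, 5}) = 6
G(12) = mex({0, 1, 2, 3, 5, 6, 7}) = 4
G(13) = mex({0, 2, 3, 4, 6, 7}) = 1
G(14) = mex({0, 1, 4, 5, 6, 7}) = 2
G(15) = mex({0, 1, 2, 3, 4, 5, 6}) = 7
Therefore G(15) = 7.

7


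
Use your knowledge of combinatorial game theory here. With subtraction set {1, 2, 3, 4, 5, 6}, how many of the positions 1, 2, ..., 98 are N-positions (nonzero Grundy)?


Subtraction set S = {1, 2, 3, 4, 5, 6}, so G(n) = n mod 7.
G(n) = 0 when n is a multiple of 7.
Multiples of 7 in [1, 98]: 14
N-positions (nonzero Grundy) = 98 - 14 = 84

84


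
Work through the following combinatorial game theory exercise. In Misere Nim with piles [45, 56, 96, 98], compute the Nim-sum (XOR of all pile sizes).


We need the XOR (exclusive or) of all pile sizes.
After XOR-ing pile 1 (size 45): 0 XOR 45 = 45
After XOR-ing pile 2 (size 56): 45 XOR 56 = 21
After XOR-ing pile 3 (size 96): 21 XOR 96 = 117
After XOR-ing pile 4 (size 98): 117 XOR 98 = 23
The Nim-value of this position is 23.

23


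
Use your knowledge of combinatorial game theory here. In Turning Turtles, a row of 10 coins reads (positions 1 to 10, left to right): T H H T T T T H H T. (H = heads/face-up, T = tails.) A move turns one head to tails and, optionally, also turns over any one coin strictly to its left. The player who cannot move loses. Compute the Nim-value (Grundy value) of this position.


Coins: T H H T T T T H H T
Key fact: a single head at position k behaves exactly like a Nim heap of size k (turning it to T and optionally flipping a coin at j < k corresponds to moving the heap from k to j, or to 0), and heads combine as a disjunctive sum (two heads at the same place would cancel, matching j XOR j = 0). So the Nim-value is the XOR of the 1-indexed positions of the heads.
Face-up positions (1-indexed): [2, 3, 8, 9]
XOR 0 with 2: 0 XOR 2 = 2
XOR 2 with 3: 2 XOR 3 = 1
XOR 1 with 8: 1 XOR 8 = 9
XOR 9 with 9: 9 XOR 9 = 0
Nim-value = 0

0


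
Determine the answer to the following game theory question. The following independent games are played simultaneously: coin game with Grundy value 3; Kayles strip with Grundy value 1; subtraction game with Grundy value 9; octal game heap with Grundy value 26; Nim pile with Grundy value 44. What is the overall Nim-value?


By the Sprague-Grundy theorem, the Grundy value of a sum of games is the XOR of individual Grundy values.
coin game: Grundy value = 3. Running XOR: 0 XOR 3 = 3
Kayles strip: Grundy value = 1. Running XOR: 3 XOR 1 = 2
subtraction game: Grundy value = 9. Running XOR: 2 XOR 9 = 11
octal game heap: Grundy value = 26. Running XOR: 11 XOR 26 = 17
Nim pile: Grundy value = 44. Running XOR: 17 XOR 44 = 61
The combined Grundy value is 61.

61


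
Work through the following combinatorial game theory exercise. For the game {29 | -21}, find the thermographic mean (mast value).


Game = {29 | -21}, a switch {a | b} with numbers a > b.
Its thermograph has left wall a - t and right wall b + t, which meet at t = (a - b)/2, where both equal (a + b)/2. So the mast (mean value) is at (a + b)/2.
Mean = (29 + (-21))/2 = 8/2 = 4

4


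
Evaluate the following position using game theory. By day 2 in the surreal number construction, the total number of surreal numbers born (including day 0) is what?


Day 0: {|} = 0 is born. Count = 1.
Day n: the number of surreal numbers born by day n is 2^(n+1) - 1.
By day 0: 2^1 - 1 = 1
By day 1: 2^2 - 1 = 3
By day 2: 2^3 - 1 = 7
By day 2: 7 surreal numbers.

7


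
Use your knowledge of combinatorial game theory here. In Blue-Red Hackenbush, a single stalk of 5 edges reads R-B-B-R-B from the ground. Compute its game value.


Edges (from ground): R-B-B-R-B
By Berlekamp's sign-expansion rule, a Blue-Red Hackenbush stalk has the value of the surreal number whose sign sequence is the edge sequence with B -> + and R -> -.
Sign sequence: -++-+
Trace the sign expansion in the surreal number tree, starting from 0:
Edge 1: R (sign -) -> bounds (-inf, 0), value = -1
Edge 2: B (sign +) -> bounds (-1, 0), value = -1/2
Edge 3: B (sign +) -> bounds (-1/2, 0), value = -1/4
Edge 4: R (sign -) -> bounds (-1/2, -1/4), value = -3/8
Edge 5: B (sign +) -> bounds (-3/8, -1/4), value = -5/16
Game value = -5/16

-5/16


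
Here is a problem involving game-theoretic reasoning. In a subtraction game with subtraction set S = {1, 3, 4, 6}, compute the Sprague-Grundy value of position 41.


The subtraction set is S = {1, 3, 4, 6}.
G(k) = mex{ G(k - s) : s in S, s <= k }. We compute iteratively: G(0) = 0.
G(1) = mex({0}) = 1
G(2) = mex({1}) = 0
G(3) = mex({0}) = 1
G(4) = mex({0, 1}) = 2
G(5) = mex({0, 1, 2}) = 3
G(6) = mex({0, 1, 3}) = 2
G(7) = mex({1, 2}) = 0
G(8) = mex({0, 2, 3}) = 1
G(9) = mex({1, 2, 3}) = 0
G(10) = mex({0, 2}) = 1
G(11) = mex({0, 1, 3}) = 2
G(12) = mex({0, 1, 2}) = 3
Observe that G(7)..G(12) = 0, 1, 0, 1, 2, 3 repeats G(0)..G(5) = 0, 1, 0, 1, 2, 3.
For k >= max(S) = 6, G(k) is determined by the previous 6 values G(k-6)..G(k-1); a window of 6 consecutive values has recurred shifted by 7, so by induction G(k + 7) = G(k) for all k >= 0: the sequence is periodic from the start with period 7.
One period: G(0..6) = 0, 1, 0, 1, 2, 3, 2.
41 mod 7 = 6, so G(41) = G(6) = 2.

2


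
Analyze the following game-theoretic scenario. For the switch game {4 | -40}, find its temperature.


The game is {4 | -40}, a switch {a | b} with numbers a > b.
Cooling {a | b} by t gives {a - t | b + t}, which stops being hot when a - t = b + t, i.e. at t = (a - b)/2. So the temperature of a switch is (a - b)/2.
Temperature = (Left option - Right option) / 2
= (4 - (-40)) / 2
= 44 / 2
= 22

22


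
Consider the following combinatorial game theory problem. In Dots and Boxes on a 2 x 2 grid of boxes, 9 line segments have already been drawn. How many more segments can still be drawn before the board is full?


Grid: 2 x 2 boxes, i.e. 3 rows and 3 columns of dots.
Horizontal edges: (rows + 1) * cols = 3 * 2 = 6
Vertical edges: rows * (cols + 1) = 2 * 3 = 6
Total edges: 6 + 6 = 12
Edges drawn: 9
Remaining: 12 - 9 = 3

3


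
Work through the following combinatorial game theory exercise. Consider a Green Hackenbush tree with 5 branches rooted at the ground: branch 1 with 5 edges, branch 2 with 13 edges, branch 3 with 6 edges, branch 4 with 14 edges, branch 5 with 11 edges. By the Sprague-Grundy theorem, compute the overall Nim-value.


The tree has 5 branches from the ground vertex.
In Green Hackenbush, the Nim-value of a simple path of length k is k.
Branch 1: length 5, Nim-value = 5
Branch 2: length 13, Nim-value = 13
Branch 3: length 6, Nim-value = 6
Branch 4: length 14, Nim-value = 14
Branch 5: length 11, Nim-value = 11
Total Nim-value = XOR of all branch values:
0 XOR 5 = 5
5 XOR 13 = 8
8 XOR 6 = 14
14 XOR 14 = 0
0 XOR 11 = 11
Nim-value of the tree = 11

11


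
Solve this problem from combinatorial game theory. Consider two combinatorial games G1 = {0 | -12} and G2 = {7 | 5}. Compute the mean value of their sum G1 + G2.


G1 = {0 | -12}, G2 = {7 | 5}
Each is a switch {a | b} with numbers a > b; its mean value is (a + b)/2, and mean value is additive over game sums: m(G1 + G2) = m(G1) + m(G2).
Mean of G1 = (0 + (-12))/2 = -12/2 = -6
Mean of G2 = (7 + (5))/2 = 12/2 = 6
Mean of G1 + G2 = -6 + 6 = 0

0


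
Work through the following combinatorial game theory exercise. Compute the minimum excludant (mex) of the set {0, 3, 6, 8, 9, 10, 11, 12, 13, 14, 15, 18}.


Set = {0, 3, 6, 8, 9, 10, 11, 12, 13, 14, 15, 18}
0 is in the set.
1 is NOT in the set. This is the mex.
mex = 1

1


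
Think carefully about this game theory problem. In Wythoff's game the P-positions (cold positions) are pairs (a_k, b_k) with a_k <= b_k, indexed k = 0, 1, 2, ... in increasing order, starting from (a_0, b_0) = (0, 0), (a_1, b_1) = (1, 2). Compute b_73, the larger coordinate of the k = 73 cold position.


By Wythoff's theorem, a_k = floor(k * phi) and b_k = floor(k * phi^2) = a_k + k, where phi = (1 + sqrt(5))/2 is the golden ratio.
phi = (1 + sqrt(5))/2 = 1.618034
phi^2 = phi + 1 = 2.618034
k = 73
k * phi^2 = 73 * 2.618034 = 191.116481
b_73 = floor(k * phi^2) = 191 (check: a_73 + k = 118 + 73 = 191)

191


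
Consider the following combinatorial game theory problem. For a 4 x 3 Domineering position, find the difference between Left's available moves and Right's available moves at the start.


Board is 4 x 3 (rows x cols).
Left (vertical) placements: (rows-1) * cols = 3 * 3 = 9
Right (horizontal) placements: rows * (cols-1) = 4 * 2 = 8
Advantage = Left - Right = 9 - 8 = 1

1


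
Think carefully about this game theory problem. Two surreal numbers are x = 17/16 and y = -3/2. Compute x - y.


x = 17/16, y = -3/2
Converting to common denominator: 16
x = 17/16, y = -24/16
x - y = 17/16 - -3/2 = 41/16

41/16


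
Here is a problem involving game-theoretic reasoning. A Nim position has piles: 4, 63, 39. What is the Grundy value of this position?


We need the XOR (exclusive or) of all pile sizes.
After XOR-ing pile 1 (size 4): 0 XOR 4 = 4
After XOR-ing pile 2 (size 63): 4 XOR 63 = 59
After XOR-ing pile 3 (size 39): 59 XOR 39 = 28
The Nim-value of this position is 28.

28


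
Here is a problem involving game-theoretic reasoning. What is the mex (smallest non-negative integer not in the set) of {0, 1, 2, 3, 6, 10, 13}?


Set = {0, 1, 2, 3, 6, 10, 13}
0 is in the set.
1 is in the set.
2 is in the set.
3 is in the set.
4 is NOT in the set. This is the mex.
mex = 4

4


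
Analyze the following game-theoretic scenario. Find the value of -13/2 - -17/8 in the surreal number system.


x = -13/2, y = -17/8
Converting to common denominator: 8
x = -52/8, y = -17/8
x - y = -13/2 - -17/8 = -35/8

-35/8


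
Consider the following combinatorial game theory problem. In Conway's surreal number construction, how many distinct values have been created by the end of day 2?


Day 0: {|} = 0 is born. Count = 1.
Day n: the number of surreal numbers born by day n is 2^(n+1) - 1.
By day 0: 2^1 - 1 = 1
By day 1: 2^2 - 1 = 3
By day 2: 2^3 - 1 = 7
By day 2: 7 surreal numbers.

7


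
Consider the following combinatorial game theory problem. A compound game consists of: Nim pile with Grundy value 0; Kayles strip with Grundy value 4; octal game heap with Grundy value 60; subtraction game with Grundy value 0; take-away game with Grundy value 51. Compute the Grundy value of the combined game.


By the Sprague-Grundy theorem, the Grundy value of a sum of games is the XOR of individual Grundy values.
Nim pile: Grundy value = 0. Running XOR: 0 XOR 0 = 0
Kayles strip: Grundy value = 4. Running XOR: 0 XOR 4 = 4
octal game heap: Grundy value = 60. Running XOR: 4 XOR 60 = 56
subtraction game: Grundy value = 0. Running XOR: 56 XOR 0 = 56
take-away game: Grundy value = 51. Running XOR: 56 XOR 51 = 11
The combined Grundy value is 11.

11


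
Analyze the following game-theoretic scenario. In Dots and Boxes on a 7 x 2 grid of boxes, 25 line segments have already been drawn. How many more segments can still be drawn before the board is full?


Grid: 7 x 2 boxes, i.e. 8 rows and 3 columns of dots.
Horizontal edges: (rows + 1) * cols = 8 * 2 = 16
Vertical edges: rows * (cols + 1) = 7 * 3 = 21
Total edges: 16 + 21 = 37
Edges drawn: 25
Remaining: 37 - 25 = 12

12


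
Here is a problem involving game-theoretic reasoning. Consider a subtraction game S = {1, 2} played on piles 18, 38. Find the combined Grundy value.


Subtraction set: {1, 2}
For this subtraction set, G(n) = n mod 3 (period = max + 1 = 3).
Pile 1 (size 18): G(18) = 18 mod 3 = 0
Pile 2 (size 38): G(38) = 38 mod 3 = 2
Total Grundy value = XOR of all: 0 XOR 2 = 2

2


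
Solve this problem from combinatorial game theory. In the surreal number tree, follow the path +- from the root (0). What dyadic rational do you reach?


Sign expansion: +-
Rule: track bounds (lo, hi), initially (-inf, +inf). On '+', the current value becomes lo and we move to the simplest number in (value, hi): value + 1 if hi = +inf, otherwise the midpoint (value + hi)/2. On '-', the current value becomes hi and we move to value - 1 if lo = -inf, otherwise the midpoint (lo + value)/2.
Start at 0.
Step 1: sign = +, move right. Bounds: (0, +inf). Value = 1
Step 2: sign = -, move left. Bounds: (0, 1). Value = 1/2
The surreal number with sign expansion +- is 1/2.

1/2


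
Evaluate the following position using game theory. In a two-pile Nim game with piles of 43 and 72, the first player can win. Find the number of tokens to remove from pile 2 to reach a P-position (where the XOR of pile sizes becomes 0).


Piles: 43 and 72
Current XOR: 43 XOR 72 = 99 (non-zero, so this is an N-position).
To make the XOR zero, we need to find a move that balances the piles.
For pile 2 (size 72): target = 72 XOR 99 = 43
We reduce pile 2 from 72 to 43.
Tokens removed: 72 - 43 = 29
Verification: 43 XOR 43 = 0

29


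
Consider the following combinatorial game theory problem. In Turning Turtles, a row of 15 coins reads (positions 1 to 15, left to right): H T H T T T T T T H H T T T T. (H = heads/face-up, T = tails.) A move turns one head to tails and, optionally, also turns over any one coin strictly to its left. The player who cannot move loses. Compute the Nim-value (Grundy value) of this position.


Coins: H T H T T T T T T H H T T T T
Key fact: a single head at position k behaves exactly like a Nim heap of size k (turning it to T and optionally flipping a coin at j < k corresponds to moving the heap from k to j, or to 0), and heads combine as a disjunctive sum (two heads at the same place would cancel, matching j XOR j = 0). So the Nim-value is the XOR of the 1-indexed positions of the heads.
Face-up positions (1-indexed): [1, 3, 10, 11]
XOR 0 with 1: 0 XOR 1 = 1
XOR 1 with 3: 1 XOR 3 = 2
XOR 2 with 10: 2 XOR 10 = 8
XOR 8 with 11: 8 XOR 11 = 3
Nim-value = 3

3


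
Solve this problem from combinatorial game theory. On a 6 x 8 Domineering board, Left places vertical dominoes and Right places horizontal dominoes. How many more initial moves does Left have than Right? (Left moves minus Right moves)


Board is 6 x 8 (rows x cols).
Left (vertical) placements: (rows-1) * cols = 5 * 8 = 40
Right (horizontal) placements: rows * (cols-1) = 6 * 7 = 42
Advantage = Left - Right = 40 - 42 = -2

-2


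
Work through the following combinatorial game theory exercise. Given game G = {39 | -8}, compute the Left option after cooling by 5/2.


Original game: {39 | -8} (a switch {a | b} with a > b).
Cooling by t (for t below the temperature (a - b)/2 = 47/2) taxes each move by t: {a | b} cooled by t is {a - t | b + t}.
Cooling amount: t = 5/2
Cooled Left option: 39 - 5/2 = 73/2
Cooled Right option: -8 + 5/2 = -11/2
Cooled game: {73/2 | -11/2}
Left option = 73/2

73/2


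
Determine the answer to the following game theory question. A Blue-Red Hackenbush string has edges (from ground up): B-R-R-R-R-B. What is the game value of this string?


Edges (from ground): B-R-R-R-R-B
By Berlekamp's sign-expansion rule, a Blue-Red Hackenbush stalk has the value of the surreal number whose sign sequence is the edge sequence with B -> + and R -> -.
Sign sequence: +----+
Trace the sign expansion in the surreal number tree, starting from 0:
Edge 1: B (sign +) -> bounds (0, +inf), value = 1
Edge 2: R (sign -) -> bounds (0, 1), value = 1/2
Edge 3: R (sign -) -> bounds (0, 1/2), value = 1/4
Edge 4: R (sign -) -> bounds (0, 1/4), value = 1/8
Edge 5: R (sign -) -> bounds (0, 1/8), value = 1/16
Edge 6: B (sign +) -> bounds (1/16, 1/8), value = 3/32
Game value = 3/32

3/32


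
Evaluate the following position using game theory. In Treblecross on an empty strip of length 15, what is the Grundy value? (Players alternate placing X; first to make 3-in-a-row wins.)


Treblecross: place X on empty cells; 3-in-a-row wins.
Playing within two cells of an existing X lets the opponent win at once, so sensible play treats the cells i-2..i+2 around each X as dead. The player left with no safe cell loses, so this is a normal-play take-away game on strips of safe cells.
Placing X at cell i (0-indexed) of a strip of k safe cells leaves independent strips of sizes max(0, i-2) and max(0, k-i-3). Hence G(k) = mex{ G(max(0,i-2)) XOR G(max(0,k-i-3)) : 0 <= i < k }, with G(0) = 0.
G(1): splits (0,0):0^0=0 -> mex({0}) = 1
G(2): splits (0,0):0^0=0 -> mex({0}) = 1
G(3): splits (0,0):0^0=0 -> mex({0}) = 1
G(4): splits (0,1):0^1=1 (0,0):0^0=0 -> mex({0, 1}) = 2
G(5): splits (0,2):0^1=1 (0,1):0^1=1 (0,0):0^0=0 -> mex({0, 1}) = 2
G(6) = mex({1}) = 0
G(7) = mex({0, 1, 2}) = 3
G(8) = mex({0, 1, 2}) = 3
G(9) = mex({0, 2}) = 1
G(10) = mex({0, 2, 3}) = 1
G(11) = mex({0, 3}) = 1
G(12) = mex({1, 3}) = 0
G(13) = mex({0, 1, 2, 3}) = 4
G(14) = mex({0, 1, 2}) = 3
G(15) = mex({0, 1, 2}) = 3
Therefore G(15) = 3.

3


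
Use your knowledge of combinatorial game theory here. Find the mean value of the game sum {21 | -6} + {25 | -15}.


G1 = {21 | -6}, G2 = {25 | -15}
Each is a switch {a | b} with numbers a > b; its mean value is (a + b)/2, and mean value is additive over game sums: m(G1 + G2) = m(G1) + m(G2).
Mean of G1 = (21 + (-6))/2 = 15/2 = 15/2
Mean of G2 = (25 + (-15))/2 = 10/2 = 5
Mean of G1 + G2 = 15/2 + 5 = 25/2

25/2


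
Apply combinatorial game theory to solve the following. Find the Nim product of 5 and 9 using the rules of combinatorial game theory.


Nim multiplication is bilinear over XOR: (u XOR v) * w = (u*w) XOR (v*w).
So we split each operand into its bit components and XOR the pairwise Nim products.
5 = 1 + 4 (as XOR of powers of 2).
9 = 1 + 8 (as XOR of powers of 2).
Using the standard Nim-product table on single bits:
  2*2 = 3,   2*4 = 8,   2*8 = 12,
  4*4 = 6,   4*8 = 11,  8*8 = 13,
and  1*x = x (identity), k*l = l*k (commutative).
Pairwise Nim products:
  1 * 1 = 1
  1 * 8 = 8
  4 * 1 = 4
  4 * 8 = 11
XOR them: 1 XOR 8 XOR 4 XOR 11 = 6.
Result: 5 * 9 = 6 (in Nim).

6
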